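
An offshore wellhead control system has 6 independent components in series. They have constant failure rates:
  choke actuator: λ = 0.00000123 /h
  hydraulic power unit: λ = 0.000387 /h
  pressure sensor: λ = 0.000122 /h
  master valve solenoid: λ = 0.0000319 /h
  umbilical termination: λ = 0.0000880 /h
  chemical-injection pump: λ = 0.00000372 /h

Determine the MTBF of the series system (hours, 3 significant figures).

1580

Series of exponential components: λ_sys = Σ λ_i
λ_sys = 0.00000123 + 0.000387 + 0.000122 + 0.0000319 + 0.0000880 + 0.00000372 = 6.3385e-04 /h
MTBF = 1 / λ_sys = 1580 h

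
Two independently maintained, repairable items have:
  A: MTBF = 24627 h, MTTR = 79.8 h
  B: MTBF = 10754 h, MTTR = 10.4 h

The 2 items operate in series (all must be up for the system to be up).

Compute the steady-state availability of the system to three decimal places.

0.996

A(A) = MTBF/(MTBF+MTTR) = 24627/(24627+79.8) = 0.996770
A(B) = MTBF/(MTBF+MTTR) = 10754/(10754+10.4) = 0.999034
Series availability: 0.996770 × 0.999034 = 0.996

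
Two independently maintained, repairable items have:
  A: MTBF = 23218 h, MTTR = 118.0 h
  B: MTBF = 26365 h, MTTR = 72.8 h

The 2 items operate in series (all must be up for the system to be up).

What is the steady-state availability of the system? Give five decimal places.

0.99220

A(A) = MTBF/(MTBF+MTTR) = 23218/(23218+118.0) = 0.994943
A(B) = MTBF/(MTBF+MTTR) = 26365/(26365+72.8) = 0.997246
Series availability: 0.994943 × 0.997246 = 0.99220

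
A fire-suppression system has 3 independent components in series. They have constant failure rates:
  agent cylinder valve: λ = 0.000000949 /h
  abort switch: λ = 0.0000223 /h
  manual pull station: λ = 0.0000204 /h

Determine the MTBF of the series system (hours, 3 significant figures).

22900

Series of exponential components: λ_sys = Σ λ_i
λ_sys = 0.000000949 + 0.0000223 + 0.0000204 = 4.3649e-05 /h
MTBF = 1 / λ_sys = 22900 h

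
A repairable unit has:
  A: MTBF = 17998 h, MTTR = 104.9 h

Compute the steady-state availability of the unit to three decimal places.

A(A) = MTBF/(MTBF+MTTR) = 17998/(17998+104.9) = 0.994

0.994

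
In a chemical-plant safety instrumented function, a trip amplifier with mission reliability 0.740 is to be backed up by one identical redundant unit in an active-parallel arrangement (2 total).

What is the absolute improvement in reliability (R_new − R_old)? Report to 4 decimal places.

R_before = 0.740
R_after = 1 − (1 − 0.740)^2 = 0.9324
ΔR = 0.9324 − 0.740 = 0.1924

0.1924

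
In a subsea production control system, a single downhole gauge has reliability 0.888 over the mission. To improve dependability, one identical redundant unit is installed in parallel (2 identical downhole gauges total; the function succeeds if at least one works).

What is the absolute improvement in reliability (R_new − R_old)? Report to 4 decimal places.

0.0995

R_before = 0.888
R_after = 1 − (1 − 0.888)^2 = 0.9875
ΔR = 0.9875 − 0.888 = 0.0995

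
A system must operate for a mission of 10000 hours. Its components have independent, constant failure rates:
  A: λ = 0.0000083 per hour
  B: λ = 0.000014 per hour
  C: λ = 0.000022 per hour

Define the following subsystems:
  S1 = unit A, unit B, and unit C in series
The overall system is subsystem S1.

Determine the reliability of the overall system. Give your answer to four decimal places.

R(A) = exp(−0.0000083 × 10000) = 0.920351
R(B) = exp(−0.000014 × 10000) = 0.869358
R(C) = exp(−0.000022 × 10000) = 0.802519
Series (A, B, and C): 0.920351 × 0.869358 × 0.802519 = 0.6421

0.6421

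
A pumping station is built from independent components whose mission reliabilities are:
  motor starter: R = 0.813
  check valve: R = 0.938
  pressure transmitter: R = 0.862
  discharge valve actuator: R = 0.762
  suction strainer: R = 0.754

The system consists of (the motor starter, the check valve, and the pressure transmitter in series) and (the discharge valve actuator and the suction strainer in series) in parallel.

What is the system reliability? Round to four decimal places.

Series (motor starter, check valve, and pressure transmitter): 0.813000 × 0.938000 × 0.862000 = 0.657356
Series (discharge valve actuator and suction strainer): 0.762000 × 0.754000 = 0.574548
Parallel ([0.657356] and [0.574548]): 1 − (1 − 0.657356)(1 − 0.574548) = 0.8542

0.8542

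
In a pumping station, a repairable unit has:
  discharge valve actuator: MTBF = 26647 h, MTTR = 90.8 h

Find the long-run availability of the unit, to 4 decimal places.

A(discharge valve actuator) = MTBF/(MTBF+MTTR) = 26647/(26647+90.8) = 0.9966

0.9966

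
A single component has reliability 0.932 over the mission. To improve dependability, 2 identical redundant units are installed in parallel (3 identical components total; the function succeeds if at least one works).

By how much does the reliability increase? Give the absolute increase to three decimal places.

0.068

R_before = 0.932
R_after = 1 − (1 − 0.932)^3 = 1.000
ΔR = 1.000 − 0.932 = 0.068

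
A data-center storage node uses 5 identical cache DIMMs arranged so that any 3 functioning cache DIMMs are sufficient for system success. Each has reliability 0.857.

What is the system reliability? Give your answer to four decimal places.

R = Σ_{i=3}^{5} C(5,i) p^i (1−p)^{5−i} with p = 0.857
C(5,3)·0.857^3·0.143^2 = 0.128711
C(5,4)·0.857^4·0.143^1 = 0.385682
C(5,5)·0.857^5·0.143^0 = 0.462279
Sum = 0.9767

0.9767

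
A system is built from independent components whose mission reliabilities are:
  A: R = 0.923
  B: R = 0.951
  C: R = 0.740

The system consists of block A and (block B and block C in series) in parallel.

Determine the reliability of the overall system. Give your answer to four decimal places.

0.9772

Series (B and C): 0.951000 × 0.740000 = 0.703740
Parallel (A and [0.703740]): 1 − (1 − 0.923000)(1 − 0.703740) = 0.9772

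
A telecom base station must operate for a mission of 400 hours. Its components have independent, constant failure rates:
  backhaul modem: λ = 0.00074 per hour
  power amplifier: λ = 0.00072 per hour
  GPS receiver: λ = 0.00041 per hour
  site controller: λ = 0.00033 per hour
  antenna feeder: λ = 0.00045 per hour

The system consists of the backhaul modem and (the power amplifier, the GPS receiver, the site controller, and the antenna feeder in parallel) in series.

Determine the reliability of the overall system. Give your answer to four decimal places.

0.7432

R(backhaul modem) = exp(−0.00074 × 400) = 0.743787
R(power amplifier) = exp(−0.00072 × 400) = 0.749762
R(GPS receiver) = exp(−0.00041 × 400) = 0.848742
R(site controller) = exp(−0.00033 × 400) = 0.876341
R(antenna feeder) = exp(−0.00045 × 400) = 0.835270
Parallel (power amplifier, GPS receiver, site controller, and antenna feeder): 1 − (1 − 0.749762)(1 − 0.848742)(1 − 0.876341)(1 − 0.835270) = 0.999229
Series (backhaul modem and [0.999229]): 0.743787 × 0.999229 = 0.7432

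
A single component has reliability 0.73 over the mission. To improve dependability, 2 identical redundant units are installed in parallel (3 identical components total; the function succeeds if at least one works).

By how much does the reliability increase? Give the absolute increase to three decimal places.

R_before = 0.73
R_after = 1 − (1 − 0.73)^3 = 0.980
ΔR = 0.980 − 0.73 = 0.250

0.250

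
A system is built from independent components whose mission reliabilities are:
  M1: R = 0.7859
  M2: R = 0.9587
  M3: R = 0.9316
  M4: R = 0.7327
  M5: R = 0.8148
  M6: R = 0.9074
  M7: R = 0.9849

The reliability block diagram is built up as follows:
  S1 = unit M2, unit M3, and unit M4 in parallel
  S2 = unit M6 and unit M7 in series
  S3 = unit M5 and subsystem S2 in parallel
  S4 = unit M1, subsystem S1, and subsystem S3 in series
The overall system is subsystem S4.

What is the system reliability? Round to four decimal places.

Parallel (M2, M3, and M4): 1 − (1 − 0.958700)(1 − 0.931600)(1 − 0.732700) = 0.999245
Series (M6 and M7): 0.907400 × 0.984900 = 0.893698
Parallel (M5 and [0.893698]): 1 − (1 − 0.814800)(1 − 0.893698) = 0.980313
Series (M1, [0.999245], and [0.980313]): 0.785900 × 0.999245 × 0.980313 = 0.7698

0.7698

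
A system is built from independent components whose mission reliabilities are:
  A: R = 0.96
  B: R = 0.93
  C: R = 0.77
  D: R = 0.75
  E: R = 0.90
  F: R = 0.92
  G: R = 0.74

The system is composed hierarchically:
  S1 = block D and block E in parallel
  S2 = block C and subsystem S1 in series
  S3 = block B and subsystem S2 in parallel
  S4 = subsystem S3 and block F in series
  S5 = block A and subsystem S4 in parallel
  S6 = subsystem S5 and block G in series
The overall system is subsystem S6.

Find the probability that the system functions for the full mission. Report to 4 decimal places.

0.7372

Parallel (D and E): 1 − (1 − 0.750000)(1 − 0.900000) = 0.975000
Series (C and [0.975000]): 0.770000 × 0.975000 = 0.750750
Parallel (B and [0.750750]): 1 − (1 − 0.930000)(1 − 0.750750) = 0.982553
Series ([0.982553] and F): 0.982553 × 0.920000 = 0.903949
Parallel (A and [0.903949]): 1 − (1 − 0.960000)(1 − 0.903949) = 0.996158
Series ([0.996158] and G): 0.996158 × 0.740000 = 0.7372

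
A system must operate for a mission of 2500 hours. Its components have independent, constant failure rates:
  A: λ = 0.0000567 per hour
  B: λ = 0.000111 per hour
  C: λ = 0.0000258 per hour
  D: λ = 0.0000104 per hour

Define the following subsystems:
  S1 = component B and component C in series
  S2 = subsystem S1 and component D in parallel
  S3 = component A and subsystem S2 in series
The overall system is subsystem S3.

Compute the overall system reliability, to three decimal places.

0.861

R(A) = exp(−0.0000567 × 2500) = 0.86784
R(B) = exp(−0.000111 × 2500) = 0.75768
R(C) = exp(−0.0000258 × 2500) = 0.93754
R(D) = exp(−0.0000104 × 2500) = 0.97434
Series (B and C): 0.75768 × 0.93754 = 0.71036
Parallel ([0.71036] and D): 1 − (1 − 0.71036)(1 − 0.97434) = 0.99257
Series (A and [0.99257]): 0.86784 × 0.99257 = 0.861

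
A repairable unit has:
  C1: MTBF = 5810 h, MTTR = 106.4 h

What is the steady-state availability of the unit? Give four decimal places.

A(C1) = MTBF/(MTBF+MTTR) = 5810/(5810+106.4) = 0.9820

0.9820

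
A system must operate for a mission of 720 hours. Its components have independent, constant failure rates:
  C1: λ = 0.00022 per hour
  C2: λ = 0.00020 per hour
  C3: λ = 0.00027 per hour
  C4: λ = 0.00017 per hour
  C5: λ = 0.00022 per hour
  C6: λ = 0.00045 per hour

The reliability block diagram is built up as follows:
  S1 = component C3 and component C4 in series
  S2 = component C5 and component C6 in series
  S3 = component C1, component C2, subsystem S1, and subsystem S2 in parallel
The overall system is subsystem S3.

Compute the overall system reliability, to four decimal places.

0.9980

R(C1) = exp(−0.00022 × 720) = 0.853508
R(C2) = exp(−0.00020 × 720) = 0.865888
R(C3) = exp(−0.00027 × 720) = 0.823329
R(C4) = exp(−0.00017 × 720) = 0.884794
R(C5) = exp(−0.00022 × 720) = 0.853508
R(C6) = exp(−0.00045 × 720) = 0.723250
Series (C3 and C4): 0.823329 × 0.884794 = 0.728477
Series (C5 and C6): 0.853508 × 0.723250 = 0.617300
Parallel (C1, C2, [0.728477], and [0.617300]): 1 − (1 − 0.853508)(1 − 0.865888)(1 − 0.728477)(1 − 0.617300) = 0.9980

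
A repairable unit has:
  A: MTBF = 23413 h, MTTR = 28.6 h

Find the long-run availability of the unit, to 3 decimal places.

A(A) = MTBF/(MTBF+MTTR) = 23413/(23413+28.6) = 0.999

0.999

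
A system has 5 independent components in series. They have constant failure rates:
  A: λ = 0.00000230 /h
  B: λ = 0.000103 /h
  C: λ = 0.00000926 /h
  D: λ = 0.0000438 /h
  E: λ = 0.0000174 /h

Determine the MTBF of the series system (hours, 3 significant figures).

Series of exponential components: λ_sys = Σ λ_i
λ_sys = 0.00000230 + 0.000103 + 0.00000926 + 0.0000438 + 0.0000174 = 1.7576e-04 /h
MTBF = 1 / λ_sys = 5690 h

5690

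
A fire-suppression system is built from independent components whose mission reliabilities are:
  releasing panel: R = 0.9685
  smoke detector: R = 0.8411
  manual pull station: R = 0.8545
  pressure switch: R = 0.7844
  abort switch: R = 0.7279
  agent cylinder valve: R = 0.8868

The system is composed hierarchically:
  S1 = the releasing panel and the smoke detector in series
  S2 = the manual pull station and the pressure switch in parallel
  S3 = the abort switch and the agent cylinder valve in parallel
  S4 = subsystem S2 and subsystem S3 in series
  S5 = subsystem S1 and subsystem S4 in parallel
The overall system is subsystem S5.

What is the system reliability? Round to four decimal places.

0.9887

Series (releasing panel and smoke detector): 0.968500 × 0.841100 = 0.814605
Parallel (manual pull station and pressure switch): 1 − (1 − 0.854500)(1 − 0.784400) = 0.968630
Parallel (abort switch and agent cylinder valve): 1 − (1 − 0.727900)(1 − 0.886800) = 0.969198
Series ([0.968630] and [0.969198]): 0.968630 × 0.969198 = 0.938794
Parallel ([0.814605] and [0.938794]): 1 − (1 − 0.814605)(1 − 0.938794) = 0.9887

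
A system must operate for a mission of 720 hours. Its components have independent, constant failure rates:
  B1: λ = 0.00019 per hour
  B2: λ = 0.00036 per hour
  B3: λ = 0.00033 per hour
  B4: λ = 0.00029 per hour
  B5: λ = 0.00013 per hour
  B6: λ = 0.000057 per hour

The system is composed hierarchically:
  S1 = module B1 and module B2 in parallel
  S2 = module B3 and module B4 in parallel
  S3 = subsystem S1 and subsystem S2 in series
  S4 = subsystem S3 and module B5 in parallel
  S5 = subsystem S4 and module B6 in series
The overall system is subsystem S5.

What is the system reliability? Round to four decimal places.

0.9540

R(B1) = exp(−0.00019 × 720) = 0.872145
R(B2) = exp(−0.00036 × 720) = 0.771669
R(B3) = exp(−0.00033 × 720) = 0.788518
R(B4) = exp(−0.00029 × 720) = 0.811558
R(B5) = exp(−0.00013 × 720) = 0.910647
R(B6) = exp(−0.000057 × 720) = 0.959791
Parallel (B1 and B2): 1 − (1 − 0.872145)(1 − 0.771669) = 0.970807
Parallel (B3 and B4): 1 − (1 − 0.788518)(1 − 0.811558) = 0.960148
Series ([0.970807] and [0.960148]): 0.970807 × 0.960148 = 0.932118
Parallel ([0.932118] and B5): 1 − (1 − 0.932118)(1 − 0.910647) = 0.993935
Series ([0.993935] and B6): 0.993935 × 0.959791 = 0.9540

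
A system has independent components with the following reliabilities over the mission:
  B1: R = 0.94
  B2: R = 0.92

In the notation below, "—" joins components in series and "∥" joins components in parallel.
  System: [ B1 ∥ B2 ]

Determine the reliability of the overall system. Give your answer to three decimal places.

0.995

Parallel (B1 and B2): 1 − (1 − 0.94000)(1 − 0.92000) = 0.995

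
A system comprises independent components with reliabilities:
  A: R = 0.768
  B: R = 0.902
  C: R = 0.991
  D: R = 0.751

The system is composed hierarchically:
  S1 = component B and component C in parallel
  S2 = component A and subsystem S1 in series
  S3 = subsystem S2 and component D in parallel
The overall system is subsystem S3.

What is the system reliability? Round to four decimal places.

Parallel (B and C): 1 − (1 − 0.902000)(1 − 0.991000) = 0.999118
Series (A and [0.999118]): 0.768000 × 0.999118 = 0.767323
Parallel ([0.767323] and D): 1 − (1 − 0.767323)(1 − 0.751000) = 0.9421

0.9421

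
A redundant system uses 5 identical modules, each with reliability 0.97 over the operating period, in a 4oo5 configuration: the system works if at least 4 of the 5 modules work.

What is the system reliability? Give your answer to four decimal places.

R = Σ_{i=4}^{5} C(5,i) p^i (1−p)^{5−i} with p = 0.97
C(5,4)·0.97^4·0.03^1 = 0.132794
C(5,5)·0.97^5·0.03^0 = 0.858734
Sum = 0.9915

0.9915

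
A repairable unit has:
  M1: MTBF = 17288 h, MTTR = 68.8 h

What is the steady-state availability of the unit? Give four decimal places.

A(M1) = MTBF/(MTBF+MTTR) = 17288/(17288+68.8) = 0.9960

0.9960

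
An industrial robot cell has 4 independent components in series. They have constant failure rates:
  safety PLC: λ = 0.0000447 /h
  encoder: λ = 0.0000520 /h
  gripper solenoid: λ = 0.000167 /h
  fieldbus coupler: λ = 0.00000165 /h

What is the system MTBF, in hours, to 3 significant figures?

Series of exponential components: λ_sys = Σ λ_i
λ_sys = 0.0000447 + 0.0000520 + 0.000167 + 0.00000165 = 2.6535e-04 /h
MTBF = 1 / λ_sys = 3770 h

3770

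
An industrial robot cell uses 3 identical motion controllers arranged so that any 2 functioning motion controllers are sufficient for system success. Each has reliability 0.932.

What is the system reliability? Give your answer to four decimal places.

0.9868

R = Σ_{i=2}^{3} C(3,i) p^i (1−p)^{3−i} with p = 0.932
C(3,2)·0.932^2·0.068^1 = 0.177199
C(3,3)·0.932^3·0.068^0 = 0.809558
Sum = 0.9868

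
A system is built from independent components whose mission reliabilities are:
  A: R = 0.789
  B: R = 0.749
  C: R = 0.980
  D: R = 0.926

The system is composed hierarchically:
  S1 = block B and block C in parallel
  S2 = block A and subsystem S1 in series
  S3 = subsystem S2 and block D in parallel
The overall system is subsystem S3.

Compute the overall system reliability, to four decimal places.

0.9841

Parallel (B and C): 1 − (1 − 0.749000)(1 − 0.980000) = 0.994980
Series (A and [0.994980]): 0.789000 × 0.994980 = 0.785039
Parallel ([0.785039] and D): 1 − (1 − 0.785039)(1 − 0.926000) = 0.9841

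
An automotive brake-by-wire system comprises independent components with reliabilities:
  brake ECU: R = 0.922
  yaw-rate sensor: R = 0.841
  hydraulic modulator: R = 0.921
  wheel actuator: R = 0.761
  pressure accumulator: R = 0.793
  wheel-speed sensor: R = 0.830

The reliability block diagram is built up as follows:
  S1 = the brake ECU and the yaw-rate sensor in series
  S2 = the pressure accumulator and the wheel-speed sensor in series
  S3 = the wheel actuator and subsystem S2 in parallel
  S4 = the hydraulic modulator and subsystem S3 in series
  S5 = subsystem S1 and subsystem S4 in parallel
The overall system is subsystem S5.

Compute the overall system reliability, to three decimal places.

0.965

Series (brake ECU and yaw-rate sensor): 0.92200 × 0.84100 = 0.77540
Series (pressure accumulator and wheel-speed sensor): 0.79300 × 0.83000 = 0.65819
Parallel (wheel actuator and [0.65819]): 1 − (1 − 0.76100)(1 − 0.65819) = 0.91831
Series (hydraulic modulator and [0.91831]): 0.92100 × 0.91831 = 0.84576
Parallel ([0.77540] and [0.84576]): 1 − (1 − 0.77540)(1 − 0.84576) = 0.965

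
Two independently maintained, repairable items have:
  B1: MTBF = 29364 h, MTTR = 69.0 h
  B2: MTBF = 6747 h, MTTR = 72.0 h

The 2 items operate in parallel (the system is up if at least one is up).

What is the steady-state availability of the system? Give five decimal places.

A(B1) = MTBF/(MTBF+MTTR) = 29364/(29364+69.0) = 0.997656
A(B2) = MTBF/(MTBF+MTTR) = 6747/(6747+72.0) = 0.989441
Parallel availability: 1 − (1 − 0.997656)(1 − 0.989441) = 0.99998

0.99998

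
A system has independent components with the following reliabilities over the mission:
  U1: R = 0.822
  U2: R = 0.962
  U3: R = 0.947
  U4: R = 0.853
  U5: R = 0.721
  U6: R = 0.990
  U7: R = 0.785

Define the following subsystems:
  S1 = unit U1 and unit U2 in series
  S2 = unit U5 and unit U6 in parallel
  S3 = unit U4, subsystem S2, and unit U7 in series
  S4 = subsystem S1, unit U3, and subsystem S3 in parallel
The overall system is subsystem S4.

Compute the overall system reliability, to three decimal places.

0.996

Series (U1 and U2): 0.82200 × 0.96200 = 0.79076
Parallel (U5 and U6): 1 − (1 − 0.72100)(1 − 0.99000) = 0.99721
Series (U4, [0.99721], and U7): 0.85300 × 0.99721 × 0.78500 = 0.66774
Parallel ([0.79076], U3, and [0.66774]): 1 − (1 − 0.79076)(1 − 0.94700)(1 − 0.66774) = 0.996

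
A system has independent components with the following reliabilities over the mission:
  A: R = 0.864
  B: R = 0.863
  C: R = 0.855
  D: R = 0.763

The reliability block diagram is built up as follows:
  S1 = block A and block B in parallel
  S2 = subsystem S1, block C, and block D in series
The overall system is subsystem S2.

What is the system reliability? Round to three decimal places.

Parallel (A and B): 1 − (1 − 0.86400)(1 − 0.86300) = 0.98137
Series ([0.98137], C, and D): 0.98137 × 0.85500 × 0.76300 = 0.640

0.640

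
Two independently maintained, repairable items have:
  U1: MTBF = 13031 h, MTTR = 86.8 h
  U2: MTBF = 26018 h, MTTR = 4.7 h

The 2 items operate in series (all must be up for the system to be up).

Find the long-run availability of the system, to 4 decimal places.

0.9932

A(U1) = MTBF/(MTBF+MTTR) = 13031/(13031+86.8) = 0.993383
A(U2) = MTBF/(MTBF+MTTR) = 26018/(26018+4.7) = 0.999819
Series availability: 0.993383 × 0.999819 = 0.9932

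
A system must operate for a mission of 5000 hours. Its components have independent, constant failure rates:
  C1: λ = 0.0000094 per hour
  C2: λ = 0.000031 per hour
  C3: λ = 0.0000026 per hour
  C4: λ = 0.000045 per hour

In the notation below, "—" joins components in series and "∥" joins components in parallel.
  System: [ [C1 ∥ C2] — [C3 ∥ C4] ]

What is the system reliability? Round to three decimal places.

R(C1) = exp(−0.0000094 × 5000) = 0.95409
R(C2) = exp(−0.000031 × 5000) = 0.85642
R(C3) = exp(−0.0000026 × 5000) = 0.98708
R(C4) = exp(−0.000045 × 5000) = 0.79852
Parallel (C1 and C2): 1 − (1 − 0.95409)(1 − 0.85642) = 0.99341
Parallel (C3 and C4): 1 − (1 − 0.98708)(1 − 0.79852) = 0.99740
Series ([0.99341] and [0.99740]): 0.99341 × 0.99740 = 0.991

0.991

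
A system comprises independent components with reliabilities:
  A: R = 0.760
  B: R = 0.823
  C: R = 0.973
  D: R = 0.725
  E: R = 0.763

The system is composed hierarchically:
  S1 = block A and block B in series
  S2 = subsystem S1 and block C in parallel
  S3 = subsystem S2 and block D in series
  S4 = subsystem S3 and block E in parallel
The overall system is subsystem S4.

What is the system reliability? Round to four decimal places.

0.9331

Series (A and B): 0.760000 × 0.823000 = 0.625480
Parallel ([0.625480] and C): 1 − (1 − 0.625480)(1 − 0.973000) = 0.989888
Series ([0.989888] and D): 0.989888 × 0.725000 = 0.717669
Parallel ([0.717669] and E): 1 − (1 − 0.717669)(1 − 0.763000) = 0.9331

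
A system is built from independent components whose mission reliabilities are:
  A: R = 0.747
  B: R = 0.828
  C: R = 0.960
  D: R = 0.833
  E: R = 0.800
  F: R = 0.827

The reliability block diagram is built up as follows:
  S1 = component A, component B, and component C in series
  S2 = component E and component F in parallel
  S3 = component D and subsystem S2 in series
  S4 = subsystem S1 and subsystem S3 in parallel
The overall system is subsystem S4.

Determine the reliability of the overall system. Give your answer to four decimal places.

Series (A, B, and C): 0.747000 × 0.828000 × 0.960000 = 0.593775
Parallel (E and F): 1 − (1 − 0.800000)(1 − 0.827000) = 0.965400
Series (D and [0.965400]): 0.833000 × 0.965400 = 0.804178
Parallel ([0.593775] and [0.804178]): 1 − (1 − 0.593775)(1 − 0.804178) = 0.9205

0.9205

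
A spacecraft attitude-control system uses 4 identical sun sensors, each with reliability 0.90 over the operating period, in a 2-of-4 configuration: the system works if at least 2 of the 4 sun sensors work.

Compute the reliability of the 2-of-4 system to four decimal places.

0.9963

R = Σ_{i=2}^{4} C(4,i) p^i (1−p)^{4−i} with p = 0.90
C(4,2)·0.90^2·0.10^2 = 0.048600
C(4,3)·0.90^3·0.10^1 = 0.291600
C(4,4)·0.90^4·0.10^0 = 0.656100
Sum = 0.9963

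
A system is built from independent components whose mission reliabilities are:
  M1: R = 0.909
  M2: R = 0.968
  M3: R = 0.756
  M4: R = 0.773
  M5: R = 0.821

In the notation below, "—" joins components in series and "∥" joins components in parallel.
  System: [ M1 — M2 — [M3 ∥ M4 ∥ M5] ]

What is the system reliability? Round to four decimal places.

0.8712

Parallel (M3, M4, and M5): 1 − (1 − 0.756000)(1 − 0.773000)(1 − 0.821000) = 0.990086
Series (M1, M2, and [0.990086]): 0.909000 × 0.968000 × 0.990086 = 0.8712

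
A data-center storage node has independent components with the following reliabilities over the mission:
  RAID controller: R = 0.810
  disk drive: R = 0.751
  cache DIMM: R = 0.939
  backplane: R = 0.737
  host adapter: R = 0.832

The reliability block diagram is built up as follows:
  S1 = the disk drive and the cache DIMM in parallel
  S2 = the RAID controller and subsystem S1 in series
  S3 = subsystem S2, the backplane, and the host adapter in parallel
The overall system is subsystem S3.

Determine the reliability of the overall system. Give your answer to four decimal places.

Parallel (disk drive and cache DIMM): 1 − (1 − 0.751000)(1 − 0.939000) = 0.984811
Series (RAID controller and [0.984811]): 0.810000 × 0.984811 = 0.797697
Parallel ([0.797697], backplane, and host adapter): 1 − (1 − 0.797697)(1 − 0.737000)(1 − 0.832000) = 0.9911

0.9911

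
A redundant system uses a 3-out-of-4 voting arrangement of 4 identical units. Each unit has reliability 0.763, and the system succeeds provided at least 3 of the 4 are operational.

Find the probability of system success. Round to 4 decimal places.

R = Σ_{i=3}^{4} C(4,i) p^i (1−p)^{4−i} with p = 0.763
C(4,3)·0.763^3·0.237^1 = 0.421097
C(4,4)·0.763^4·0.237^0 = 0.338921
Sum = 0.7600

0.7600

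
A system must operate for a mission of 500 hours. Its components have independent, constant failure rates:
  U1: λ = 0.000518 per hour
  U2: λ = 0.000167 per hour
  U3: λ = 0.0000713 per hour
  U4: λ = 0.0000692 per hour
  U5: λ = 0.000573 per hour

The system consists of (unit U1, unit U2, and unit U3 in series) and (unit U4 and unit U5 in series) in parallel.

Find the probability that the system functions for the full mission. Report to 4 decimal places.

0.9135

R(U1) = exp(−0.000518 × 500) = 0.771823
R(U2) = exp(−0.000167 × 500) = 0.919891
R(U3) = exp(−0.0000713 × 500) = 0.964978
R(U4) = exp(−0.0000692 × 500) = 0.965992
R(U5) = exp(−0.000573 × 500) = 0.750887
Series (U1, U2, and U3): 0.771823 × 0.919891 × 0.964978 = 0.685128
Series (U4 and U5): 0.965992 × 0.750887 = 0.725351
Parallel ([0.685128] and [0.725351]): 1 − (1 − 0.685128)(1 − 0.725351) = 0.9135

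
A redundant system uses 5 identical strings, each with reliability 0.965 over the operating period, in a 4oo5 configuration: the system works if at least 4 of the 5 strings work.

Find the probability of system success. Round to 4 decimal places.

R = Σ_{i=4}^{5} C(5,i) p^i (1−p)^{5−i} with p = 0.965
C(5,4)·0.965^4·0.035^1 = 0.151757
C(5,5)·0.965^5·0.035^0 = 0.836829
Sum = 0.9886

0.9886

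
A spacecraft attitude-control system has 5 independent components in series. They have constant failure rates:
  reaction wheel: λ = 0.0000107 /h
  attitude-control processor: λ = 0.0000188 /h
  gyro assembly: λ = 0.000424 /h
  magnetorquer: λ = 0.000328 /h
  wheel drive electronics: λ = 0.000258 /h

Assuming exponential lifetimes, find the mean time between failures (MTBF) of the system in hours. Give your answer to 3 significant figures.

962

Series of exponential components: λ_sys = Σ λ_i
λ_sys = 0.0000107 + 0.0000188 + 0.000424 + 0.000328 + 0.000258 = 1.0395e-03 /h
MTBF = 1 / λ_sys = 962 h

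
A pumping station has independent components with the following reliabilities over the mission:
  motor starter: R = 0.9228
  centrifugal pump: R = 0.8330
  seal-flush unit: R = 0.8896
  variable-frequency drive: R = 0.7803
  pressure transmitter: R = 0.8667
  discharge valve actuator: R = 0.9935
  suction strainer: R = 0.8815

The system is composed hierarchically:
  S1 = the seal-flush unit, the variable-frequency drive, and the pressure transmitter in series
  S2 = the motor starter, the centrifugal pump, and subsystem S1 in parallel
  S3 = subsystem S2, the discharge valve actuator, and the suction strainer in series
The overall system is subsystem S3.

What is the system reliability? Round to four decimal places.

0.8713

Series (seal-flush unit, variable-frequency drive, and pressure transmitter): 0.889600 × 0.780300 × 0.866700 = 0.601624
Parallel (motor starter, centrifugal pump, and [0.601624]): 1 − (1 − 0.922800)(1 − 0.833000)(1 − 0.601624) = 0.994864
Series ([0.994864], discharge valve actuator, and suction strainer): 0.994864 × 0.993500 × 0.881500 = 0.8713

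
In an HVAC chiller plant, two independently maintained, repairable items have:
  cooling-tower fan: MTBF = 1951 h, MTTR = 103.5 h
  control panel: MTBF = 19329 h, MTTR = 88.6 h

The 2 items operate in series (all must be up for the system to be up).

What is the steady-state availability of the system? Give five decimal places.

A(cooling-tower fan) = MTBF/(MTBF+MTTR) = 1951/(1951+103.5) = 0.949623
A(control panel) = MTBF/(MTBF+MTTR) = 19329/(19329+88.6) = 0.995437
Series availability: 0.949623 × 0.995437 = 0.94529

0.94529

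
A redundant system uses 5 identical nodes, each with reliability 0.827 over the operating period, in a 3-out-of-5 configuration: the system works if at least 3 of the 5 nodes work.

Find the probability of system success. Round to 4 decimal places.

R = Σ_{i=3}^{5} C(5,i) p^i (1−p)^{5−i} with p = 0.827
C(5,3)·0.827^3·0.173^2 = 0.169281
C(5,4)·0.827^4·0.173^1 = 0.404611
C(5,5)·0.827^5·0.173^0 = 0.386837
Sum = 0.9607

0.9607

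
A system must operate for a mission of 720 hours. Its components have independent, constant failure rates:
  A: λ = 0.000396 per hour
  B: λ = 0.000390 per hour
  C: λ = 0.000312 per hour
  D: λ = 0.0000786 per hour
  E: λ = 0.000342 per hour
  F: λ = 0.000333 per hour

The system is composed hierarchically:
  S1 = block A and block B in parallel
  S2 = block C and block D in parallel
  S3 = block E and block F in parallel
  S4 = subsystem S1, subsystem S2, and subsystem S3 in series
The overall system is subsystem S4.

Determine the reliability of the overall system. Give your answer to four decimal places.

R(A) = exp(−0.000396 × 720) = 0.751924
R(B) = exp(−0.000390 × 720) = 0.755179
R(C) = exp(−0.000312 × 720) = 0.798804
R(D) = exp(−0.0000786 × 720) = 0.944980
R(E) = exp(−0.000342 × 720) = 0.781735
R(F) = exp(−0.000333 × 720) = 0.786817
Parallel (A and B): 1 − (1 − 0.751924)(1 − 0.755179) = 0.939266
Parallel (C and D): 1 − (1 − 0.798804)(1 − 0.944980) = 0.988930
Parallel (E and F): 1 − (1 − 0.781735)(1 − 0.786817) = 0.953470
Series ([0.939266], [0.988930], and [0.953470]): 0.939266 × 0.988930 × 0.953470 = 0.8856

0.8856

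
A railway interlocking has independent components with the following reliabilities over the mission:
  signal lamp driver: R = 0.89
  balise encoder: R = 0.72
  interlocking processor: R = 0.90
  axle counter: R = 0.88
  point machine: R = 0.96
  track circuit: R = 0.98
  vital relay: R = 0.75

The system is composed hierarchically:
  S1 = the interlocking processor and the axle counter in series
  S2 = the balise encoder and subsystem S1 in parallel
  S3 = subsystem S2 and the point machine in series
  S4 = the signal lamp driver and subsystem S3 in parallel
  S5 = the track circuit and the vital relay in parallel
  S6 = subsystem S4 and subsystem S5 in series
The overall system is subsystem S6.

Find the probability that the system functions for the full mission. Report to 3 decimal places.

Series (interlocking processor and axle counter): 0.90000 × 0.88000 = 0.79200
Parallel (balise encoder and [0.79200]): 1 − (1 − 0.72000)(1 − 0.79200) = 0.94176
Series ([0.94176] and point machine): 0.94176 × 0.96000 = 0.90409
Parallel (signal lamp driver and [0.90409]): 1 − (1 − 0.89000)(1 − 0.90409) = 0.98945
Parallel (track circuit and vital relay): 1 − (1 − 0.98000)(1 − 0.75000) = 0.99500
Series ([0.98945] and [0.99500]): 0.98945 × 0.99500 = 0.985

0.985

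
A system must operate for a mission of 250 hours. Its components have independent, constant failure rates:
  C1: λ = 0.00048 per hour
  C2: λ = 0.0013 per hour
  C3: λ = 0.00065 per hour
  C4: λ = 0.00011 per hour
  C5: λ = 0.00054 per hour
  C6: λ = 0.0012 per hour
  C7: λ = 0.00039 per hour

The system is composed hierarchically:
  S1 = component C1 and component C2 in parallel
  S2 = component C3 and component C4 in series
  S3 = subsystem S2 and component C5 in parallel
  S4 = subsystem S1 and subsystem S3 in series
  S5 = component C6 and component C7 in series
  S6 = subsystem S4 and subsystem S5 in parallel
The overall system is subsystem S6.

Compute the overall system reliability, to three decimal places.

R(C1) = exp(−0.00048 × 250) = 0.88692
R(C2) = exp(−0.0013 × 250) = 0.72253
R(C3) = exp(−0.00065 × 250) = 0.85002
R(C4) = exp(−0.00011 × 250) = 0.97287
R(C5) = exp(−0.00054 × 250) = 0.87372
R(C6) = exp(−0.0012 × 250) = 0.74082
R(C7) = exp(−0.00039 × 250) = 0.90710
Parallel (C1 and C2): 1 − (1 − 0.88692)(1 − 0.72253) = 0.96862
Series (C3 and C4): 0.85002 × 0.97287 = 0.82696
Parallel ([0.82696] and C5): 1 − (1 − 0.82696)(1 − 0.87372) = 0.97815
Series ([0.96862] and [0.97815]): 0.96862 × 0.97815 = 0.94746
Series (C6 and C7): 0.74082 × 0.90710 = 0.67200
Parallel ([0.94746] and [0.67200]): 1 − (1 − 0.94746)(1 − 0.67200) = 0.983

0.983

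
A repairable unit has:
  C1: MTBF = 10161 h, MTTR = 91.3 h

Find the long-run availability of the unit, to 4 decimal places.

0.9911

A(C1) = MTBF/(MTBF+MTTR) = 10161/(10161+91.3) = 0.9911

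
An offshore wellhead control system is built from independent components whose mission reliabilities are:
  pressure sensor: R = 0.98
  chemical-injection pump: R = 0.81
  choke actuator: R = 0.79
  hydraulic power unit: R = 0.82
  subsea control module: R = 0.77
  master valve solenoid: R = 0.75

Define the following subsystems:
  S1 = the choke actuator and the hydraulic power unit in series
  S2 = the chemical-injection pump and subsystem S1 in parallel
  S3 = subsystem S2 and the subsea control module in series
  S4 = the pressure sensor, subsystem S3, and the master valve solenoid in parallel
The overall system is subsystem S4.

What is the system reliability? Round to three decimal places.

Series (choke actuator and hydraulic power unit): 0.79000 × 0.82000 = 0.64780
Parallel (chemical-injection pump and [0.64780]): 1 − (1 − 0.81000)(1 − 0.64780) = 0.93308
Series ([0.93308] and subsea control module): 0.93308 × 0.77000 = 0.71847
Parallel (pressure sensor, [0.71847], and master valve solenoid): 1 − (1 − 0.98000)(1 − 0.71847)(1 − 0.75000) = 0.999

0.999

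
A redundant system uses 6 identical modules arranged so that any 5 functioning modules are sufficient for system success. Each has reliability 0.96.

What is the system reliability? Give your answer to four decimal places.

0.9784

R = Σ_{i=5}^{6} C(6,i) p^i (1−p)^{6−i} with p = 0.96
C(6,5)·0.96^5·0.04^1 = 0.195689
C(6,6)·0.96^6·0.04^0 = 0.782758
Sum = 0.9784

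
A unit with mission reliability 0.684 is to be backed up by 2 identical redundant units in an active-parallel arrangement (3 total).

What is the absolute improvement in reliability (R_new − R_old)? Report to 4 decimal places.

0.2844

R_before = 0.684
R_after = 1 − (1 − 0.684)^3 = 0.9684
ΔR = 0.9684 − 0.684 = 0.2844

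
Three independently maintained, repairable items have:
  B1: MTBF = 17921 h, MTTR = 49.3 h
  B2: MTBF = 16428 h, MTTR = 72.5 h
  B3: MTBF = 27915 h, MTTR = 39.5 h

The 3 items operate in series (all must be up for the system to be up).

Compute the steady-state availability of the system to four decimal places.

A(B1) = MTBF/(MTBF+MTTR) = 17921/(17921+49.3) = 0.997257
A(B2) = MTBF/(MTBF+MTTR) = 16428/(16428+72.5) = 0.995606
A(B3) = MTBF/(MTBF+MTTR) = 27915/(27915+39.5) = 0.998587
Series availability: 0.997257 × 0.995606 × 0.998587 = 0.9915

0.9915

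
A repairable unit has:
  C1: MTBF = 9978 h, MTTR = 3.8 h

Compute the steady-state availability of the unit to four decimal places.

0.9996

A(C1) = MTBF/(MTBF+MTTR) = 9978/(9978+3.8) = 0.9996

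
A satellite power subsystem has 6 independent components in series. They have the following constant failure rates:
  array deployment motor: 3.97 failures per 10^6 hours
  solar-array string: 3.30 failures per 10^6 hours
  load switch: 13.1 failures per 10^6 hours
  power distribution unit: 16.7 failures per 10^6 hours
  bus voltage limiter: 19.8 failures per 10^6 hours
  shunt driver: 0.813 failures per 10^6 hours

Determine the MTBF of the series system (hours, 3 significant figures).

Series of exponential components: λ_sys = Σ λ_i
λ_sys = 0.00000397 + 0.00000330 + 0.0000131 + 0.0000167 + 0.0000198 + 0.000000813 = 5.7683e-05 /h
MTBF = 1 / λ_sys = 17300 h

17300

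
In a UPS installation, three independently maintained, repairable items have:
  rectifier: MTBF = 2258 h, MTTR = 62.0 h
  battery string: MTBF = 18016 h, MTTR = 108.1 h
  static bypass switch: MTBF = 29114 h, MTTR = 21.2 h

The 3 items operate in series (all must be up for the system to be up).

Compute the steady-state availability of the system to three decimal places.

A(rectifier) = MTBF/(MTBF+MTTR) = 2258/(2258+62.0) = 0.973276
A(battery string) = MTBF/(MTBF+MTTR) = 18016/(18016+108.1) = 0.994036
A(static bypass switch) = MTBF/(MTBF+MTTR) = 29114/(29114+21.2) = 0.999272
Series availability: 0.973276 × 0.994036 × 0.999272 = 0.967

0.967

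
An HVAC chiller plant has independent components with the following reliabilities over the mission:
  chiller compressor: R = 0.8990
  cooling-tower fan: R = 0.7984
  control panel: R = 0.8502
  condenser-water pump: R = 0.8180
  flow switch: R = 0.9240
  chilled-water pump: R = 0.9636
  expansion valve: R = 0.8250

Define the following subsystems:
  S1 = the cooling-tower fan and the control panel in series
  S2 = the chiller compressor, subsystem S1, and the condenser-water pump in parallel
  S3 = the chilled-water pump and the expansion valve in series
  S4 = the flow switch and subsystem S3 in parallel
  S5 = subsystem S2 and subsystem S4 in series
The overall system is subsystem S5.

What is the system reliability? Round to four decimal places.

0.9786

Series (cooling-tower fan and control panel): 0.798400 × 0.850200 = 0.678800
Parallel (chiller compressor, [0.678800], and condenser-water pump): 1 − (1 − 0.899000)(1 − 0.678800)(1 − 0.818000) = 0.994096
Series (chilled-water pump and expansion valve): 0.963600 × 0.825000 = 0.794970
Parallel (flow switch and [0.794970]): 1 − (1 − 0.924000)(1 − 0.794970) = 0.984418
Series ([0.994096] and [0.984418]): 0.994096 × 0.984418 = 0.9786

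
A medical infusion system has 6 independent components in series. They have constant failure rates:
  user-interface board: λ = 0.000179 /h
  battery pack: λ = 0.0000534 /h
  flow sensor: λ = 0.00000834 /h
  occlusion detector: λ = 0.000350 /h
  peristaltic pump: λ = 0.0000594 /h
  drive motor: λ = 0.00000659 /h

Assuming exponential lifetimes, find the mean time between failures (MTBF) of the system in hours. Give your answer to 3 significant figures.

Series of exponential components: λ_sys = Σ λ_i
λ_sys = 0.000179 + 0.0000534 + 0.00000834 + 0.000350 + 0.0000594 + 0.00000659 = 6.5673e-04 /h
MTBF = 1 / λ_sys = 1520 h

1520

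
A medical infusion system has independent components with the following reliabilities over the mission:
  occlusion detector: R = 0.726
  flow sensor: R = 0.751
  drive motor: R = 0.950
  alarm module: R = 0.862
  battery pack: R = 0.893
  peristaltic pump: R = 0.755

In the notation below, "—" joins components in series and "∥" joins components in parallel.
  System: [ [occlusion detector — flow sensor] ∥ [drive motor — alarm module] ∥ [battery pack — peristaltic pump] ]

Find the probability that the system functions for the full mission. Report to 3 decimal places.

0.973

Series (occlusion detector and flow sensor): 0.72600 × 0.75100 = 0.54523
Series (drive motor and alarm module): 0.95000 × 0.86200 = 0.81890
Series (battery pack and peristaltic pump): 0.89300 × 0.75500 = 0.67422
Parallel ([0.54523], [0.81890], and [0.67422]): 1 − (1 − 0.54523)(1 − 0.81890)(1 − 0.67422) = 0.973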